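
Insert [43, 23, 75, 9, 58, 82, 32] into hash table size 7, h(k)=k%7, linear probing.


Insert 43: h=1 -> slot 1
Insert 23: h=2 -> slot 2
Insert 75: h=5 -> slot 5
Insert 9: h=2, 1 probes -> slot 3
Insert 58: h=2, 2 probes -> slot 4
Insert 82: h=5, 1 probes -> slot 6
Insert 32: h=4, 3 probes -> slot 0

Table: [32, 43, 23, 9, 58, 75, 82]


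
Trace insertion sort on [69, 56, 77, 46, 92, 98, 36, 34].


Initial: [69, 56, 77, 46, 92, 98, 36, 34]
Insert 56: [56, 69, 77, 46, 92, 98, 36, 34]
Insert 77: [56, 69, 77, 46, 92, 98, 36, 34]
Insert 46: [46, 56, 69, 77, 92, 98, 36, 34]
Insert 92: [46, 56, 69, 77, 92, 98, 36, 34]
Insert 98: [46, 56, 69, 77, 92, 98, 36, 34]
Insert 36: [36, 46, 56, 69, 77, 92, 98, 34]
Insert 34: [34, 36, 46, 56, 69, 77, 92, 98]

Sorted: [34, 36, 46, 56, 69, 77, 92, 98]


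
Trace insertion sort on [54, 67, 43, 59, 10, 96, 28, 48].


Initial: [54, 67, 43, 59, 10, 96, 28, 48]
Insert 67: [54, 67, 43, 59, 10, 96, 28, 48]
Insert 43: [43, 54, 67, 59, 10, 96, 28, 48]
Insert 59: [43, 54, 59, 67, 10, 96, 28, 48]
Insert 10: [10, 43, 54, 59, 67, 96, 28, 48]
Insert 96: [10, 43, 54, 59, 67, 96, 28, 48]
Insert 28: [10, 28, 43, 54, 59, 67, 96, 48]
Insert 48: [10, 28, 43, 48, 54, 59, 67, 96]

Sorted: [10, 28, 43, 48, 54, 59, 67, 96]


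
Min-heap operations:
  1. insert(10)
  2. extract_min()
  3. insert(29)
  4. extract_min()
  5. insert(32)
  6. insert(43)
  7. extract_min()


insert(10) -> [10]
extract_min()->10, []
insert(29) -> [29]
extract_min()->29, []
insert(32) -> [32]
insert(43) -> [32, 43]
extract_min()->32, [43]

Final heap: [43]


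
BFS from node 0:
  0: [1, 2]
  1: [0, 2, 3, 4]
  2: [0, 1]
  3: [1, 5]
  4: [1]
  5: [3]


Visit 0, enqueue [1, 2]
Visit 1, enqueue [3, 4]
Visit 2, enqueue []
Visit 3, enqueue [5]
Visit 4, enqueue []
Visit 5, enqueue []

BFS order: [0, 1, 2, 3, 4, 5]


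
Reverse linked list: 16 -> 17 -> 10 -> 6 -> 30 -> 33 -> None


Step 1: curr=16, set curr.next=prev(None) | reversed so far: 16
Step 2: curr=17, set curr.next=prev(16) | reversed so far: 17 -> 16
Step 3: curr=10, set curr.next=prev(17) | reversed so far: 10 -> 17 -> 16
Step 4: curr=6, set curr.next=prev(10) | reversed so far: 6 -> 10 -> 17 -> 16
Step 5: curr=30, set curr.next=prev(6) | reversed so far: 30 -> 6 -> 10 -> 17 -> 16
Step 6: curr=33, set curr.next=prev(30) | reversed so far: 33 -> 30 -> 6 -> 10 -> 17 -> 16

33 -> 30 -> 6 -> 10 -> 17 -> 16 -> None


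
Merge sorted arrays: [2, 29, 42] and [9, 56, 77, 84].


Take 2 from A
Take 9 from B
Take 29 from A
Take 42 from A

Merged: [2, 9, 29, 42, 56, 77, 84]


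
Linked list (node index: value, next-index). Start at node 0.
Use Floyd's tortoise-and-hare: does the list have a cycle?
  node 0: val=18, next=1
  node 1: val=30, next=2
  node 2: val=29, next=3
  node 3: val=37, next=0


Floyd's tortoise (slow, +1) and hare (fast, +2):
  init: slow=0, fast=0
  step 1: slow=1, fast=2
  step 2: slow=2, fast=0
  step 3: slow=3, fast=2
  step 4: slow=0, fast=0
  slow == fast at node 0: cycle detected

Cycle: yes


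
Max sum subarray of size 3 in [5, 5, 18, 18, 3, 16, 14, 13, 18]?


[0:3]: 28
[1:4]: 41
[2:5]: 39
[3:6]: 37
[4:7]: 33
[5:8]: 43
[6:9]: 45

Max: 45 at [6:9]


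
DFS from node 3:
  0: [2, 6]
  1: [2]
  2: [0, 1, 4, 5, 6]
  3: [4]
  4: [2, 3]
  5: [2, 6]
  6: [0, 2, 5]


Visit 3, push [4]
Visit 4, push [2]
Visit 2, push [6, 5, 1, 0]
Visit 0, push [6]
Visit 6, push [5]
Visit 5, push []
Visit 1, push []

DFS order: [3, 4, 2, 0, 6, 5, 1]


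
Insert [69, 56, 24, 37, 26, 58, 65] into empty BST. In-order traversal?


Insert 69: root
Insert 56: L from 69
Insert 24: L from 69 -> L from 56
Insert 37: L from 69 -> L from 56 -> R from 24
Insert 26: L from 69 -> L from 56 -> R from 24 -> L from 37
Insert 58: L from 69 -> R from 56
Insert 65: L from 69 -> R from 56 -> R from 58

In-order: [24, 26, 37, 56, 58, 65, 69]


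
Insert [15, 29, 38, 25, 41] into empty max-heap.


Insert 15: [15]
Insert 29: [29, 15]
Insert 38: [38, 15, 29]
Insert 25: [38, 25, 29, 15]
Insert 41: [41, 38, 29, 15, 25]

Final heap: [41, 38, 29, 15, 25]


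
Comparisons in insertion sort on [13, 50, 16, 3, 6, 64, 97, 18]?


Algorithm: insertion sort
Input: [13, 50, 16, 3, 6, 64, 97, 18]
Sorted: [3, 6, 13, 16, 18, 50, 64, 97]

16


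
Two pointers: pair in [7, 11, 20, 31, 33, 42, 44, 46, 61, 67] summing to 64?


lo=0(7)+hi=9(67)=74
lo=0(7)+hi=8(61)=68
lo=0(7)+hi=7(46)=53
lo=1(11)+hi=7(46)=57
lo=2(20)+hi=7(46)=66
lo=2(20)+hi=6(44)=64

Yes: 20+44=64


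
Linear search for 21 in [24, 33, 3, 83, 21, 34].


i=0: 24!=21
i=1: 33!=21
i=2: 3!=21
i=3: 83!=21
i=4: 21==21 found!

Found at 4, 5 comps


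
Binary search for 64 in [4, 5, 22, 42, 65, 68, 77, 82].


Step 1: lo=0, hi=7, mid=3, val=42
Step 2: lo=4, hi=7, mid=5, val=68
Step 3: lo=4, hi=4, mid=4, val=65

Not found


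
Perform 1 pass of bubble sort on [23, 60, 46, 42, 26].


Initial: [23, 60, 46, 42, 26]
Pass 1: [23, 46, 42, 26, 60] (3 swaps)

After 1 pass: [23, 46, 42, 26, 60]


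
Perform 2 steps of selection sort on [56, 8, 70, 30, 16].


Initial: [56, 8, 70, 30, 16]
Step 1: min=8 at 1
  Swap: [8, 56, 70, 30, 16]
Step 2: min=16 at 4
  Swap: [8, 16, 70, 30, 56]

After 2 steps: [8, 16, 70, 30, 56]


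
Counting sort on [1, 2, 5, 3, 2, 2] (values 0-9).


Input: [1, 2, 5, 3, 2, 2]
Counts: [0, 1, 3, 1, 0, 1, 0, 0, 0, 0]

Sorted: [1, 2, 2, 2, 3, 5]


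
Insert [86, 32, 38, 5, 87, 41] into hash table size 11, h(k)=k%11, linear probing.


Insert 86: h=9 -> slot 9
Insert 32: h=10 -> slot 10
Insert 38: h=5 -> slot 5
Insert 5: h=5, 1 probes -> slot 6
Insert 87: h=10, 1 probes -> slot 0
Insert 41: h=8 -> slot 8

Table: [87, None, None, None, None, 38, 5, None, 41, 86, 32]


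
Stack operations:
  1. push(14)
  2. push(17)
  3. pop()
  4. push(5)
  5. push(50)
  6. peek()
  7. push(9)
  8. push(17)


push(14) -> [14]
push(17) -> [14, 17]
pop()->17, [14]
push(5) -> [14, 5]
push(50) -> [14, 5, 50]
peek()->50
push(9) -> [14, 5, 50, 9]
push(17) -> [14, 5, 50, 9, 17]

Final stack: [14, 5, 50, 9, 17]


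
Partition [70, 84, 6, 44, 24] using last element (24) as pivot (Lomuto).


Pivot: 24
  6 <= 24: swap -> [6, 84, 70, 44, 24]
Place pivot at 1: [6, 24, 70, 44, 84]

Partitioned: [6, 24, 70, 44, 84]


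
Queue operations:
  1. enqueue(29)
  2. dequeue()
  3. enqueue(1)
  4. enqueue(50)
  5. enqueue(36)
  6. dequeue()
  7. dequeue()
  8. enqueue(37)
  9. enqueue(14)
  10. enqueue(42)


enqueue(29) -> [29]
dequeue()->29, []
enqueue(1) -> [1]
enqueue(50) -> [1, 50]
enqueue(36) -> [1, 50, 36]
dequeue()->1, [50, 36]
dequeue()->50, [36]
enqueue(37) -> [36, 37]
enqueue(14) -> [36, 37, 14]
enqueue(42) -> [36, 37, 14, 42]

Final queue: [36, 37, 14, 42]


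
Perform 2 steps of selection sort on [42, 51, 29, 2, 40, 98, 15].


Initial: [42, 51, 29, 2, 40, 98, 15]
Step 1: min=2 at 3
  Swap: [2, 51, 29, 42, 40, 98, 15]
Step 2: min=15 at 6
  Swap: [2, 15, 29, 42, 40, 98, 51]

After 2 steps: [2, 15, 29, 42, 40, 98, 51]


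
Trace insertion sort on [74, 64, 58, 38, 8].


Initial: [74, 64, 58, 38, 8]
Insert 64: [64, 74, 58, 38, 8]
Insert 58: [58, 64, 74, 38, 8]
Insert 38: [38, 58, 64, 74, 8]
Insert 8: [8, 38, 58, 64, 74]

Sorted: [8, 38, 58, 64, 74]


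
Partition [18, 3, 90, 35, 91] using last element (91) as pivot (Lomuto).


Pivot: 91
  18 <= 91: advance i (no swap)
  3 <= 91: advance i (no swap)
  90 <= 91: advance i (no swap)
  35 <= 91: advance i (no swap)
Place pivot at 4: [18, 3, 90, 35, 91]

Partitioned: [18, 3, 90, 35, 91]


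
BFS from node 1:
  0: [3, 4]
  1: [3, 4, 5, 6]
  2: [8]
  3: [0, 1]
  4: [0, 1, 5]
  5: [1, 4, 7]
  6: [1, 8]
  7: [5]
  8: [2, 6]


Visit 1, enqueue [3, 4, 5, 6]
Visit 3, enqueue [0]
Visit 4, enqueue []
Visit 5, enqueue [7]
Visit 6, enqueue [8]
Visit 0, enqueue []
Visit 7, enqueue []
Visit 8, enqueue [2]
Visit 2, enqueue []

BFS order: [1, 3, 4, 5, 6, 0, 7, 8, 2]


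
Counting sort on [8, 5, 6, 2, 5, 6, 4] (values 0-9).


Input: [8, 5, 6, 2, 5, 6, 4]
Counts: [0, 0, 1, 0, 1, 2, 2, 0, 1, 0]

Sorted: [2, 4, 5, 5, 6, 6, 8]


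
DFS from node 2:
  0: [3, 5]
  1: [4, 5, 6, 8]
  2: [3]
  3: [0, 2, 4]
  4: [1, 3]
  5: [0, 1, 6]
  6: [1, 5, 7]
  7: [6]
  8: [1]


Visit 2, push [3]
Visit 3, push [4, 0]
Visit 0, push [5]
Visit 5, push [6, 1]
Visit 1, push [8, 6, 4]
Visit 4, push []
Visit 6, push [7]
Visit 7, push []
Visit 8, push []

DFS order: [2, 3, 0, 5, 1, 4, 6, 7, 8]


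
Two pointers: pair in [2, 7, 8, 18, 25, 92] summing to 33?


lo=0(2)+hi=5(92)=94
lo=0(2)+hi=4(25)=27
lo=1(7)+hi=4(25)=32
lo=2(8)+hi=4(25)=33

Yes: 8+25=33


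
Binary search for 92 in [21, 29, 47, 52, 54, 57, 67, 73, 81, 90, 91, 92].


Step 1: lo=0, hi=11, mid=5, val=57
Step 2: lo=6, hi=11, mid=8, val=81
Step 3: lo=9, hi=11, mid=10, val=91
Step 4: lo=11, hi=11, mid=11, val=92

Found at index 11


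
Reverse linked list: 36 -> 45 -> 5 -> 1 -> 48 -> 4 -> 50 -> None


Step 1: curr=36, set curr.next=prev(None) | reversed so far: 36
Step 2: curr=45, set curr.next=prev(36) | reversed so far: 45 -> 36
Step 3: curr=5, set curr.next=prev(45) | reversed so far: 5 -> 45 -> 36
Step 4: curr=1, set curr.next=prev(5) | reversed so far: 1 -> 5 -> 45 -> 36
Step 5: curr=48, set curr.next=prev(1) | reversed so far: 48 -> 1 -> 5 -> 45 -> 36
Step 6: curr=4, set curr.next=prev(48) | reversed so far: 4 -> 48 -> 1 -> 5 -> 45 -> 36
Step 7: curr=50, set curr.next=prev(4) | reversed so far: 50 -> 4 -> 48 -> 1 -> 5 -> 45 -> 36

50 -> 4 -> 48 -> 1 -> 5 -> 45 -> 36 -> None


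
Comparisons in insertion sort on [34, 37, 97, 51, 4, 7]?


Algorithm: insertion sort
Input: [34, 37, 97, 51, 4, 7]
Sorted: [4, 7, 34, 37, 51, 97]

13


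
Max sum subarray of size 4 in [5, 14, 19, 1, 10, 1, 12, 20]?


[0:4]: 39
[1:5]: 44
[2:6]: 31
[3:7]: 24
[4:8]: 43

Max: 44 at [1:5]


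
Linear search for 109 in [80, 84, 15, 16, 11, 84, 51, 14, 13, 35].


i=0: 80!=109
i=1: 84!=109
i=2: 15!=109
i=3: 16!=109
i=4: 11!=109
i=5: 84!=109
i=6: 51!=109
i=7: 14!=109
i=8: 13!=109
i=9: 35!=109

Not found, 10 comps


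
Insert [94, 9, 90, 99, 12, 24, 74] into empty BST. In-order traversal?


Insert 94: root
Insert 9: L from 94
Insert 90: L from 94 -> R from 9
Insert 99: R from 94
Insert 12: L from 94 -> R from 9 -> L from 90
Insert 24: L from 94 -> R from 9 -> L from 90 -> R from 12
Insert 74: L from 94 -> R from 9 -> L from 90 -> R from 12 -> R from 24

In-order: [9, 12, 24, 74, 90, 94, 99]


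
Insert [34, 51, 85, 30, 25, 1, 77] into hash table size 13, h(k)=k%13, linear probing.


Insert 34: h=8 -> slot 8
Insert 51: h=12 -> slot 12
Insert 85: h=7 -> slot 7
Insert 30: h=4 -> slot 4
Insert 25: h=12, 1 probes -> slot 0
Insert 1: h=1 -> slot 1
Insert 77: h=12, 3 probes -> slot 2

Table: [25, 1, 77, None, 30, None, None, 85, 34, None, None, None, 51]


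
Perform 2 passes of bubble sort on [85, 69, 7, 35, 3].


Initial: [85, 69, 7, 35, 3]
Pass 1: [69, 7, 35, 3, 85] (4 swaps)
Pass 2: [7, 35, 3, 69, 85] (3 swaps)

After 2 passes: [7, 35, 3, 69, 85]


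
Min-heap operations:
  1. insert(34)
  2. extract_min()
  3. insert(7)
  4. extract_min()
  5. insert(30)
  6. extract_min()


insert(34) -> [34]
extract_min()->34, []
insert(7) -> [7]
extract_min()->7, []
insert(30) -> [30]
extract_min()->30, []

Final heap: []


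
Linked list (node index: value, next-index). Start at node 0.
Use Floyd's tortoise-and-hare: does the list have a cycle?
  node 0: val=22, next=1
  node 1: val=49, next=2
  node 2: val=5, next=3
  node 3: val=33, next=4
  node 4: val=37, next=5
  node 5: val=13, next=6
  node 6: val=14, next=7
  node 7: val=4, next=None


Floyd's tortoise (slow, +1) and hare (fast, +2):
  init: slow=0, fast=0
  step 1: slow=1, fast=2
  step 2: slow=2, fast=4
  step 3: slow=3, fast=6
  step 4: fast 6->7->None, no cycle

Cycle: no


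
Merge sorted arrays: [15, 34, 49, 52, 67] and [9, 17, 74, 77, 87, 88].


Take 9 from B
Take 15 from A
Take 17 from B
Take 34 from A
Take 49 from A
Take 52 from A
Take 67 from A

Merged: [9, 15, 17, 34, 49, 52, 67, 74, 77, 87, 88]


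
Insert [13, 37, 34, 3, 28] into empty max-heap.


Insert 13: [13]
Insert 37: [37, 13]
Insert 34: [37, 13, 34]
Insert 3: [37, 13, 34, 3]
Insert 28: [37, 28, 34, 3, 13]

Final heap: [37, 28, 34, 3, 13]


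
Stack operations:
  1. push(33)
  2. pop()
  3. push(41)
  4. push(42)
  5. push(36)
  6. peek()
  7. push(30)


push(33) -> [33]
pop()->33, []
push(41) -> [41]
push(42) -> [41, 42]
push(36) -> [41, 42, 36]
peek()->36
push(30) -> [41, 42, 36, 30]

Final stack: [41, 42, 36, 30]


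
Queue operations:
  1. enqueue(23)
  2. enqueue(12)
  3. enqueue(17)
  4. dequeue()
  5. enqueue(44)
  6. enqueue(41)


enqueue(23) -> [23]
enqueue(12) -> [23, 12]
enqueue(17) -> [23, 12, 17]
dequeue()->23, [12, 17]
enqueue(44) -> [12, 17, 44]
enqueue(41) -> [12, 17, 44, 41]

Final queue: [12, 17, 44, 41]


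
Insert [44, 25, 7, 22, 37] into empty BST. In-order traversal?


Insert 44: root
Insert 25: L from 44
Insert 7: L from 44 -> L from 25
Insert 22: L from 44 -> L from 25 -> R from 7
Insert 37: L from 44 -> R from 25

In-order: [7, 22, 25, 37, 44]


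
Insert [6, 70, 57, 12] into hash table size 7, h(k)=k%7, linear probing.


Insert 6: h=6 -> slot 6
Insert 70: h=0 -> slot 0
Insert 57: h=1 -> slot 1
Insert 12: h=5 -> slot 5

Table: [70, 57, None, None, None, 12, 6]


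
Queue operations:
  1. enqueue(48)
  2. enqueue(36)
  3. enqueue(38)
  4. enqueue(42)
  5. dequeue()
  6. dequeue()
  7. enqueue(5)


enqueue(48) -> [48]
enqueue(36) -> [48, 36]
enqueue(38) -> [48, 36, 38]
enqueue(42) -> [48, 36, 38, 42]
dequeue()->48, [36, 38, 42]
dequeue()->36, [38, 42]
enqueue(5) -> [38, 42, 5]

Final queue: [38, 42, 5]


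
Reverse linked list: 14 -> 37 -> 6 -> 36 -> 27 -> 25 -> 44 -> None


Step 1: curr=14, set curr.next=prev(None) | reversed so far: 14
Step 2: curr=37, set curr.next=prev(14) | reversed so far: 37 -> 14
Step 3: curr=6, set curr.next=prev(37) | reversed so far: 6 -> 37 -> 14
Step 4: curr=36, set curr.next=prev(6) | reversed so far: 36 -> 6 -> 37 -> 14
Step 5: curr=27, set curr.next=prev(36) | reversed so far: 27 -> 36 -> 6 -> 37 -> 14
Step 6: curr=25, set curr.next=prev(27) | reversed so far: 25 -> 27 -> 36 -> 6 -> 37 -> 14
Step 7: curr=44, set curr.next=prev(25) | reversed so far: 44 -> 25 -> 27 -> 36 -> 6 -> 37 -> 14

44 -> 25 -> 27 -> 36 -> 6 -> 37 -> 14 -> None


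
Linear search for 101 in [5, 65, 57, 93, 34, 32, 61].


i=0: 5!=101
i=1: 65!=101
i=2: 57!=101
i=3: 93!=101
i=4: 34!=101
i=5: 32!=101
i=6: 61!=101

Not found, 7 comps


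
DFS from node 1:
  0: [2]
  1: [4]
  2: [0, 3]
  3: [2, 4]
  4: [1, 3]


Visit 1, push [4]
Visit 4, push [3]
Visit 3, push [2]
Visit 2, push [0]
Visit 0, push []

DFS order: [1, 4, 3, 2, 0]


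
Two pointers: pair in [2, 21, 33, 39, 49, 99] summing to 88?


lo=0(2)+hi=5(99)=101
lo=0(2)+hi=4(49)=51
lo=1(21)+hi=4(49)=70
lo=2(33)+hi=4(49)=82
lo=3(39)+hi=4(49)=88

Yes: 39+49=88


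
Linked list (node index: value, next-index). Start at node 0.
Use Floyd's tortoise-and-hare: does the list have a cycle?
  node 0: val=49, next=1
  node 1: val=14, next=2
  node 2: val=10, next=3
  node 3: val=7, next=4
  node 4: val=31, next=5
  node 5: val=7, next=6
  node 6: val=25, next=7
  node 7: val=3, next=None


Floyd's tortoise (slow, +1) and hare (fast, +2):
  init: slow=0, fast=0
  step 1: slow=1, fast=2
  step 2: slow=2, fast=4
  step 3: slow=3, fast=6
  step 4: fast 6->7->None, no cycle

Cycle: no


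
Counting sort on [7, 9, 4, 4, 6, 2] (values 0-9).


Input: [7, 9, 4, 4, 6, 2]
Counts: [0, 0, 1, 0, 2, 0, 1, 1, 0, 1]

Sorted: [2, 4, 4, 6, 7, 9]


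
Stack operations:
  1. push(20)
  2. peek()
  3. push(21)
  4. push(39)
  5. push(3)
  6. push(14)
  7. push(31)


push(20) -> [20]
peek()->20
push(21) -> [20, 21]
push(39) -> [20, 21, 39]
push(3) -> [20, 21, 39, 3]
push(14) -> [20, 21, 39, 3, 14]
push(31) -> [20, 21, 39, 3, 14, 31]

Final stack: [20, 21, 39, 3, 14, 31]


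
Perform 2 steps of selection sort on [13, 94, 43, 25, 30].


Initial: [13, 94, 43, 25, 30]
Step 1: min=13 at 0
  Swap: [13, 94, 43, 25, 30]
Step 2: min=25 at 3
  Swap: [13, 25, 43, 94, 30]

After 2 steps: [13, 25, 43, 94, 30]


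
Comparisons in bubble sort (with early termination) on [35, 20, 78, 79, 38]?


Algorithm: bubble sort (with early termination)
Input: [35, 20, 78, 79, 38]
Sorted: [20, 35, 38, 78, 79]

9


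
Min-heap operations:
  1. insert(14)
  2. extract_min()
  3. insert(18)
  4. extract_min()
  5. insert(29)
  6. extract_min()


insert(14) -> [14]
extract_min()->14, []
insert(18) -> [18]
extract_min()->18, []
insert(29) -> [29]
extract_min()->29, []

Final heap: []


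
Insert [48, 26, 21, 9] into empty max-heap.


Insert 48: [48]
Insert 26: [48, 26]
Insert 21: [48, 26, 21]
Insert 9: [48, 26, 21, 9]

Final heap: [48, 26, 21, 9]


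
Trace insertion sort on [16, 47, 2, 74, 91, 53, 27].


Initial: [16, 47, 2, 74, 91, 53, 27]
Insert 47: [16, 47, 2, 74, 91, 53, 27]
Insert 2: [2, 16, 47, 74, 91, 53, 27]
Insert 74: [2, 16, 47, 74, 91, 53, 27]
Insert 91: [2, 16, 47, 74, 91, 53, 27]
Insert 53: [2, 16, 47, 53, 74, 91, 27]
Insert 27: [2, 16, 27, 47, 53, 74, 91]

Sorted: [2, 16, 27, 47, 53, 74, 91]


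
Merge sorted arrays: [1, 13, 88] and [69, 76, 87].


Take 1 from A
Take 13 from A
Take 69 from B
Take 76 from B
Take 87 from B

Merged: [1, 13, 69, 76, 87, 88]


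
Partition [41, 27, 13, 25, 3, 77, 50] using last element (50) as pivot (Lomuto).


Pivot: 50
  41 <= 50: advance i (no swap)
  27 <= 50: advance i (no swap)
  13 <= 50: advance i (no swap)
  25 <= 50: advance i (no swap)
  3 <= 50: advance i (no swap)
Place pivot at 5: [41, 27, 13, 25, 3, 50, 77]

Partitioned: [41, 27, 13, 25, 3, 50, 77]


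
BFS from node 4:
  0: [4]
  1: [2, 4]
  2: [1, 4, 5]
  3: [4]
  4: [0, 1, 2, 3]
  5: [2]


Visit 4, enqueue [0, 1, 2, 3]
Visit 0, enqueue []
Visit 1, enqueue []
Visit 2, enqueue [5]
Visit 3, enqueue []
Visit 5, enqueue []

BFS order: [4, 0, 1, 2, 3, 5]


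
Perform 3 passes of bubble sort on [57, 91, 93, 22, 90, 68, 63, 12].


Initial: [57, 91, 93, 22, 90, 68, 63, 12]
Pass 1: [57, 91, 22, 90, 68, 63, 12, 93] (5 swaps)
Pass 2: [57, 22, 90, 68, 63, 12, 91, 93] (5 swaps)
Pass 3: [22, 57, 68, 63, 12, 90, 91, 93] (4 swaps)

After 3 passes: [22, 57, 68, 63, 12, 90, 91, 93]


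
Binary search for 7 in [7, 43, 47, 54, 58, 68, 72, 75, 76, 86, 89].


Step 1: lo=0, hi=10, mid=5, val=68
Step 2: lo=0, hi=4, mid=2, val=47
Step 3: lo=0, hi=1, mid=0, val=7

Found at index 0


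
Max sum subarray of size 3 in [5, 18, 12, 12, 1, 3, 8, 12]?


[0:3]: 35
[1:4]: 42
[2:5]: 25
[3:6]: 16
[4:7]: 12
[5:8]: 23

Max: 42 at [1:4]


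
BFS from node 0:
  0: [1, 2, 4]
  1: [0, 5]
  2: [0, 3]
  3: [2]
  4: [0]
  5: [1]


Visit 0, enqueue [1, 2, 4]
Visit 1, enqueue [5]
Visit 2, enqueue [3]
Visit 4, enqueue []
Visit 5, enqueue []
Visit 3, enqueue []

BFS order: [0, 1, 2, 4, 5, 3]


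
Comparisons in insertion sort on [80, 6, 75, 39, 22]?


Algorithm: insertion sort
Input: [80, 6, 75, 39, 22]
Sorted: [6, 22, 39, 75, 80]

10


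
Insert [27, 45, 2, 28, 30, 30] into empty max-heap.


Insert 27: [27]
Insert 45: [45, 27]
Insert 2: [45, 27, 2]
Insert 28: [45, 28, 2, 27]
Insert 30: [45, 30, 2, 27, 28]
Insert 30: [45, 30, 30, 27, 28, 2]

Final heap: [45, 30, 30, 27, 28, 2]


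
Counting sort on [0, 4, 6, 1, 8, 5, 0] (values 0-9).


Input: [0, 4, 6, 1, 8, 5, 0]
Counts: [2, 1, 0, 0, 1, 1, 1, 0, 1, 0]

Sorted: [0, 0, 1, 4, 5, 6, 8]


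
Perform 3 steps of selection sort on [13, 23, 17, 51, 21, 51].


Initial: [13, 23, 17, 51, 21, 51]
Step 1: min=13 at 0
  Swap: [13, 23, 17, 51, 21, 51]
Step 2: min=17 at 2
  Swap: [13, 17, 23, 51, 21, 51]
Step 3: min=21 at 4
  Swap: [13, 17, 21, 51, 23, 51]

After 3 steps: [13, 17, 21, 51, 23, 51]


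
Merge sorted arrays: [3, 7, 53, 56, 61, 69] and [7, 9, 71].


Take 3 from A
Take 7 from A
Take 7 from B
Take 9 from B
Take 53 from A
Take 56 from A
Take 61 from A
Take 69 from A

Merged: [3, 7, 7, 9, 53, 56, 61, 69, 71]


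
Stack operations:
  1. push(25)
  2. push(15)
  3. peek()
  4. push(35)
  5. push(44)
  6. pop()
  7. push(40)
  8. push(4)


push(25) -> [25]
push(15) -> [25, 15]
peek()->15
push(35) -> [25, 15, 35]
push(44) -> [25, 15, 35, 44]
pop()->44, [25, 15, 35]
push(40) -> [25, 15, 35, 40]
push(4) -> [25, 15, 35, 40, 4]

Final stack: [25, 15, 35, 40, 4]


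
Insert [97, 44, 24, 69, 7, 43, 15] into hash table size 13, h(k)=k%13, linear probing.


Insert 97: h=6 -> slot 6
Insert 44: h=5 -> slot 5
Insert 24: h=11 -> slot 11
Insert 69: h=4 -> slot 4
Insert 7: h=7 -> slot 7
Insert 43: h=4, 4 probes -> slot 8
Insert 15: h=2 -> slot 2

Table: [None, None, 15, None, 69, 44, 97, 7, 43, None, None, 24, None]


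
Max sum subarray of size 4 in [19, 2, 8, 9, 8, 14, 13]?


[0:4]: 38
[1:5]: 27
[2:6]: 39
[3:7]: 44

Max: 44 at [3:7]


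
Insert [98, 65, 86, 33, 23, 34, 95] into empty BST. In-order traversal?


Insert 98: root
Insert 65: L from 98
Insert 86: L from 98 -> R from 65
Insert 33: L from 98 -> L from 65
Insert 23: L from 98 -> L from 65 -> L from 33
Insert 34: L from 98 -> L from 65 -> R from 33
Insert 95: L from 98 -> R from 65 -> R from 86

In-order: [23, 33, 34, 65, 86, 95, 98]


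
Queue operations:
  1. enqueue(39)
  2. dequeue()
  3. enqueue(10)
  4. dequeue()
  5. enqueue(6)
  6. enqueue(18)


enqueue(39) -> [39]
dequeue()->39, []
enqueue(10) -> [10]
dequeue()->10, []
enqueue(6) -> [6]
enqueue(18) -> [6, 18]

Final queue: [6, 18]


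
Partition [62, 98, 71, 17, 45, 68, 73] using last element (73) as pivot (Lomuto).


Pivot: 73
  62 <= 73: advance i (no swap)
  71 <= 73: swap -> [62, 71, 98, 17, 45, 68, 73]
  17 <= 73: swap -> [62, 71, 17, 98, 45, 68, 73]
  45 <= 73: swap -> [62, 71, 17, 45, 98, 68, 73]
  68 <= 73: swap -> [62, 71, 17, 45, 68, 98, 73]
Place pivot at 5: [62, 71, 17, 45, 68, 73, 98]

Partitioned: [62, 71, 17, 45, 68, 73, 98]


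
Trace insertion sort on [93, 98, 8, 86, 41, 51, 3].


Initial: [93, 98, 8, 86, 41, 51, 3]
Insert 98: [93, 98, 8, 86, 41, 51, 3]
Insert 8: [8, 93, 98, 86, 41, 51, 3]
Insert 86: [8, 86, 93, 98, 41, 51, 3]
Insert 41: [8, 41, 86, 93, 98, 51, 3]
Insert 51: [8, 41, 51, 86, 93, 98, 3]
Insert 3: [3, 8, 41, 51, 86, 93, 98]

Sorted: [3, 8, 41, 51, 86, 93, 98]


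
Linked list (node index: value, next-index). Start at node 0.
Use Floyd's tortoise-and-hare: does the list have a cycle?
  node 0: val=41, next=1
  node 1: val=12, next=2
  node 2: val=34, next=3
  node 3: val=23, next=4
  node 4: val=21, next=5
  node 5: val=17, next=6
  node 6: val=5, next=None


Floyd's tortoise (slow, +1) and hare (fast, +2):
  init: slow=0, fast=0
  step 1: slow=1, fast=2
  step 2: slow=2, fast=4
  step 3: slow=3, fast=6
  step 4: fast -> None, no cycle

Cycle: no


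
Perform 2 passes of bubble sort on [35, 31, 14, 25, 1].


Initial: [35, 31, 14, 25, 1]
Pass 1: [31, 14, 25, 1, 35] (4 swaps)
Pass 2: [14, 25, 1, 31, 35] (3 swaps)

After 2 passes: [14, 25, 1, 31, 35]


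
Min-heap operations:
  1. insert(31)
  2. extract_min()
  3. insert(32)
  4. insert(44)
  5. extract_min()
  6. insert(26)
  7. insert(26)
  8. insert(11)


insert(31) -> [31]
extract_min()->31, []
insert(32) -> [32]
insert(44) -> [32, 44]
extract_min()->32, [44]
insert(26) -> [26, 44]
insert(26) -> [26, 44, 26]
insert(11) -> [11, 26, 26, 44]

Final heap: [11, 26, 26, 44]


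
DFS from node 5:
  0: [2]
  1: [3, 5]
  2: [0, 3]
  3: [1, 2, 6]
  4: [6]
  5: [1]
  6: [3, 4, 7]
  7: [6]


Visit 5, push [1]
Visit 1, push [3]
Visit 3, push [6, 2]
Visit 2, push [0]
Visit 0, push []
Visit 6, push [7, 4]
Visit 4, push []
Visit 7, push []

DFS order: [5, 1, 3, 2, 0, 6, 4, 7]


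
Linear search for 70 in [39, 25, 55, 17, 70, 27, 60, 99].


i=0: 39!=70
i=1: 25!=70
i=2: 55!=70
i=3: 17!=70
i=4: 70==70 found!

Found at 4, 5 comps


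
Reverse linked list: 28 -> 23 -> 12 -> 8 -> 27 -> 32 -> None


Step 1: curr=28, set curr.next=prev(None) | reversed so far: 28
Step 2: curr=23, set curr.next=prev(28) | reversed so far: 23 -> 28
Step 3: curr=12, set curr.next=prev(23) | reversed so far: 12 -> 23 -> 28
Step 4: curr=8, set curr.next=prev(12) | reversed so far: 8 -> 12 -> 23 -> 28
Step 5: curr=27, set curr.next=prev(8) | reversed so far: 27 -> 8 -> 12 -> 23 -> 28
Step 6: curr=32, set curr.next=prev(27) | reversed so far: 32 -> 27 -> 8 -> 12 -> 23 -> 28

32 -> 27 -> 8 -> 12 -> 23 -> 28 -> None


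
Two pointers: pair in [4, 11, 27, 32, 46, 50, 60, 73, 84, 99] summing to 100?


lo=0(4)+hi=9(99)=103
lo=0(4)+hi=8(84)=88
lo=1(11)+hi=8(84)=95
lo=2(27)+hi=8(84)=111
lo=2(27)+hi=7(73)=100

Yes: 27+73=100


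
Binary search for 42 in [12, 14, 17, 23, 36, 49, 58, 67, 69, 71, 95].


Step 1: lo=0, hi=10, mid=5, val=49
Step 2: lo=0, hi=4, mid=2, val=17
Step 3: lo=3, hi=4, mid=3, val=23
Step 4: lo=4, hi=4, mid=4, val=36

Not found


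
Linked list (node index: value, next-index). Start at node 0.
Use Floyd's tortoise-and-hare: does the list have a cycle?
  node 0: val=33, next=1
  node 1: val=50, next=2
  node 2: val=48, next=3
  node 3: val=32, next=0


Floyd's tortoise (slow, +1) and hare (fast, +2):
  init: slow=0, fast=0
  step 1: slow=1, fast=2
  step 2: slow=2, fast=0
  step 3: slow=3, fast=2
  step 4: slow=0, fast=0
  slow == fast at node 0: cycle detected

Cycle: yes


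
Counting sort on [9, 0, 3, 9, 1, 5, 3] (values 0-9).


Input: [9, 0, 3, 9, 1, 5, 3]
Counts: [1, 1, 0, 2, 0, 1, 0, 0, 0, 2]

Sorted: [0, 1, 3, 3, 5, 9, 9]


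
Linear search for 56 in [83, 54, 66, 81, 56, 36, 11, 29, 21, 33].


i=0: 83!=56
i=1: 54!=56
i=2: 66!=56
i=3: 81!=56
i=4: 56==56 found!

Found at 4, 5 comps


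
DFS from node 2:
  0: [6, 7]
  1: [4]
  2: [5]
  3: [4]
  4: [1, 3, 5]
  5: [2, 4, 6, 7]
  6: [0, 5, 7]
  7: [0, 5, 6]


Visit 2, push [5]
Visit 5, push [7, 6, 4]
Visit 4, push [3, 1]
Visit 1, push []
Visit 3, push []
Visit 6, push [7, 0]
Visit 0, push [7]
Visit 7, push []

DFS order: [2, 5, 4, 1, 3, 6, 0, 7]


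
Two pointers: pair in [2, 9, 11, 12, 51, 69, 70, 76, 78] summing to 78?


lo=0(2)+hi=8(78)=80
lo=0(2)+hi=7(76)=78

Yes: 2+76=78


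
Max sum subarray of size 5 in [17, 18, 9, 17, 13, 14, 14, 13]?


[0:5]: 74
[1:6]: 71
[2:7]: 67
[3:8]: 71

Max: 74 at [0:5]


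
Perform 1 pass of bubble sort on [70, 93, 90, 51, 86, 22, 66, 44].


Initial: [70, 93, 90, 51, 86, 22, 66, 44]
Pass 1: [70, 90, 51, 86, 22, 66, 44, 93] (6 swaps)

After 1 pass: [70, 90, 51, 86, 22, 66, 44, 93]


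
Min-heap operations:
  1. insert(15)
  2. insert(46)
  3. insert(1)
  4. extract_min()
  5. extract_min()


insert(15) -> [15]
insert(46) -> [15, 46]
insert(1) -> [1, 46, 15]
extract_min()->1, [15, 46]
extract_min()->15, [46]

Final heap: [46]


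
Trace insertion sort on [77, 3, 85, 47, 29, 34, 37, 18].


Initial: [77, 3, 85, 47, 29, 34, 37, 18]
Insert 3: [3, 77, 85, 47, 29, 34, 37, 18]
Insert 85: [3, 77, 85, 47, 29, 34, 37, 18]
Insert 47: [3, 47, 77, 85, 29, 34, 37, 18]
Insert 29: [3, 29, 47, 77, 85, 34, 37, 18]
Insert 34: [3, 29, 34, 47, 77, 85, 37, 18]
Insert 37: [3, 29, 34, 37, 47, 77, 85, 18]
Insert 18: [3, 18, 29, 34, 37, 47, 77, 85]

Sorted: [3, 18, 29, 34, 37, 47, 77, 85]


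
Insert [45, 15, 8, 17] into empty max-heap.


Insert 45: [45]
Insert 15: [45, 15]
Insert 8: [45, 15, 8]
Insert 17: [45, 17, 8, 15]

Final heap: [45, 17, 8, 15]


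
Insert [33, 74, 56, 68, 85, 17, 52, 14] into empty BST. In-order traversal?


Insert 33: root
Insert 74: R from 33
Insert 56: R from 33 -> L from 74
Insert 68: R from 33 -> L from 74 -> R from 56
Insert 85: R from 33 -> R from 74
Insert 17: L from 33
Insert 52: R from 33 -> L from 74 -> L from 56
Insert 14: L from 33 -> L from 17

In-order: [14, 17, 33, 52, 56, 68, 74, 85]


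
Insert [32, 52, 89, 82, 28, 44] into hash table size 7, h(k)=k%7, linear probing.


Insert 32: h=4 -> slot 4
Insert 52: h=3 -> slot 3
Insert 89: h=5 -> slot 5
Insert 82: h=5, 1 probes -> slot 6
Insert 28: h=0 -> slot 0
Insert 44: h=2 -> slot 2

Table: [28, None, 44, 52, 32, 89, 82]


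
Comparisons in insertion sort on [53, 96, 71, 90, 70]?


Algorithm: insertion sort
Input: [53, 96, 71, 90, 70]
Sorted: [53, 70, 71, 90, 96]

9


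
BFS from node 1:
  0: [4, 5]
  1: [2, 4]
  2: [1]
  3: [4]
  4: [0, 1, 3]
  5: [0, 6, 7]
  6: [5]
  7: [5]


Visit 1, enqueue [2, 4]
Visit 2, enqueue []
Visit 4, enqueue [0, 3]
Visit 0, enqueue [5]
Visit 3, enqueue []
Visit 5, enqueue [6, 7]
Visit 6, enqueue []
Visit 7, enqueue []

BFS order: [1, 2, 4, 0, 3, 5, 6, 7]


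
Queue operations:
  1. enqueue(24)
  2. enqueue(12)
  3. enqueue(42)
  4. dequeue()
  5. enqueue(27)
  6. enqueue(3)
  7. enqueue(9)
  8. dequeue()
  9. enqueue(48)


enqueue(24) -> [24]
enqueue(12) -> [24, 12]
enqueue(42) -> [24, 12, 42]
dequeue()->24, [12, 42]
enqueue(27) -> [12, 42, 27]
enqueue(3) -> [12, 42, 27, 3]
enqueue(9) -> [12, 42, 27, 3, 9]
dequeue()->12, [42, 27, 3, 9]
enqueue(48) -> [42, 27, 3, 9, 48]

Final queue: [42, 27, 3, 9, 48]


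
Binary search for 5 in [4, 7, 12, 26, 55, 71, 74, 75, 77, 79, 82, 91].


Step 1: lo=0, hi=11, mid=5, val=71
Step 2: lo=0, hi=4, mid=2, val=12
Step 3: lo=0, hi=1, mid=0, val=4
Step 4: lo=1, hi=1, mid=1, val=7

Not found


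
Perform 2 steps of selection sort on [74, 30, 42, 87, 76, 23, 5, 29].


Initial: [74, 30, 42, 87, 76, 23, 5, 29]
Step 1: min=5 at 6
  Swap: [5, 30, 42, 87, 76, 23, 74, 29]
Step 2: min=23 at 5
  Swap: [5, 23, 42, 87, 76, 30, 74, 29]

After 2 steps: [5, 23, 42, 87, 76, 30, 74, 29]


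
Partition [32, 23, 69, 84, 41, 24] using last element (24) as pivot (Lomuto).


Pivot: 24
  23 <= 24: swap -> [23, 32, 69, 84, 41, 24]
Place pivot at 1: [23, 24, 69, 84, 41, 32]

Partitioned: [23, 24, 69, 84, 41, 32]


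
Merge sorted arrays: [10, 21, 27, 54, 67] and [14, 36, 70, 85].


Take 10 from A
Take 14 from B
Take 21 from A
Take 27 from A
Take 36 from B
Take 54 from A
Take 67 from A

Merged: [10, 14, 21, 27, 36, 54, 67, 70, 85]


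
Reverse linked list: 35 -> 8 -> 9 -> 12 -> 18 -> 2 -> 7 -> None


Step 1: curr=35, set curr.next=prev(None) | reversed so far: 35
Step 2: curr=8, set curr.next=prev(35) | reversed so far: 8 -> 35
Step 3: curr=9, set curr.next=prev(8) | reversed so far: 9 -> 8 -> 35
Step 4: curr=12, set curr.next=prev(9) | reversed so far: 12 -> 9 -> 8 -> 35
Step 5: curr=18, set curr.next=prev(12) | reversed so far: 18 -> 12 -> 9 -> 8 -> 35
Step 6: curr=2, set curr.next=prev(18) | reversed so far: 2 -> 18 -> 12 -> 9 -> 8 -> 35
Step 7: curr=7, set curr.next=prev(2) | reversed so far: 7 -> 2 -> 18 -> 12 -> 9 -> 8 -> 35

7 -> 2 -> 18 -> 12 -> 9 -> 8 -> 35 -> None


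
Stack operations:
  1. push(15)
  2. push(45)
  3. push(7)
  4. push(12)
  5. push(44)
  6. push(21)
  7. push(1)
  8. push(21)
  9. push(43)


push(15) -> [15]
push(45) -> [15, 45]
push(7) -> [15, 45, 7]
push(12) -> [15, 45, 7, 12]
push(44) -> [15, 45, 7, 12, 44]
push(21) -> [15, 45, 7, 12, 44, 21]
push(1) -> [15, 45, 7, 12, 44, 21, 1]
push(21) -> [15, 45, 7, 12, 44, 21, 1, 21]
push(43) -> [15, 45, 7, 12, 44, 21, 1, 21, 43]

Final stack: [15, 45, 7, 12, 44, 21, 1, 21, 43]


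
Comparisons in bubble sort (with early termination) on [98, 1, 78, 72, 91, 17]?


Algorithm: bubble sort (with early termination)
Input: [98, 1, 78, 72, 91, 17]
Sorted: [1, 17, 72, 78, 91, 98]

15


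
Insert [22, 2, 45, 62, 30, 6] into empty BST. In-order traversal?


Insert 22: root
Insert 2: L from 22
Insert 45: R from 22
Insert 62: R from 22 -> R from 45
Insert 30: R from 22 -> L from 45
Insert 6: L from 22 -> R from 2

In-order: [2, 6, 22, 30, 45, 62]


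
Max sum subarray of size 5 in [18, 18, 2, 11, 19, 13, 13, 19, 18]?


[0:5]: 68
[1:6]: 63
[2:7]: 58
[3:8]: 75
[4:9]: 82

Max: 82 at [4:9]


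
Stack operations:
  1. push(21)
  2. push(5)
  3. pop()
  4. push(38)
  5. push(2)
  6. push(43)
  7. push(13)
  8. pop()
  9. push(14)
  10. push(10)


push(21) -> [21]
push(5) -> [21, 5]
pop()->5, [21]
push(38) -> [21, 38]
push(2) -> [21, 38, 2]
push(43) -> [21, 38, 2, 43]
push(13) -> [21, 38, 2, 43, 13]
pop()->13, [21, 38, 2, 43]
push(14) -> [21, 38, 2, 43, 14]
push(10) -> [21, 38, 2, 43, 14, 10]

Final stack: [21, 38, 2, 43, 14, 10]


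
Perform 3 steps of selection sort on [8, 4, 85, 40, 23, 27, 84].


Initial: [8, 4, 85, 40, 23, 27, 84]
Step 1: min=4 at 1
  Swap: [4, 8, 85, 40, 23, 27, 84]
Step 2: min=8 at 1
  Swap: [4, 8, 85, 40, 23, 27, 84]
Step 3: min=23 at 4
  Swap: [4, 8, 23, 40, 85, 27, 84]

After 3 steps: [4, 8, 23, 40, 85, 27, 84]


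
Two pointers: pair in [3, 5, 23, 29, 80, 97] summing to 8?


lo=0(3)+hi=5(97)=100
lo=0(3)+hi=4(80)=83
lo=0(3)+hi=3(29)=32
lo=0(3)+hi=2(23)=26
lo=0(3)+hi=1(5)=8

Yes: 3+5=8


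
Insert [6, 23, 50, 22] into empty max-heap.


Insert 6: [6]
Insert 23: [23, 6]
Insert 50: [50, 6, 23]
Insert 22: [50, 22, 23, 6]

Final heap: [50, 22, 23, 6]


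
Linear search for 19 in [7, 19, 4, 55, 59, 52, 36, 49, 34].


i=0: 7!=19
i=1: 19==19 found!

Found at 1, 2 comps


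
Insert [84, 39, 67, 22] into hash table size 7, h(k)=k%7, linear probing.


Insert 84: h=0 -> slot 0
Insert 39: h=4 -> slot 4
Insert 67: h=4, 1 probes -> slot 5
Insert 22: h=1 -> slot 1

Table: [84, 22, None, None, 39, 67, None]


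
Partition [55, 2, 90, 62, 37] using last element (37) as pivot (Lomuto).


Pivot: 37
  2 <= 37: swap -> [2, 55, 90, 62, 37]
Place pivot at 1: [2, 37, 90, 62, 55]

Partitioned: [2, 37, 90, 62, 55]


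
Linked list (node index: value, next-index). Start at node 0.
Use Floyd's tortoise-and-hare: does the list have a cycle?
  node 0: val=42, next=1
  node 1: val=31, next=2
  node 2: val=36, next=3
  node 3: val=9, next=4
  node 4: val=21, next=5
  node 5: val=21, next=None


Floyd's tortoise (slow, +1) and hare (fast, +2):
  init: slow=0, fast=0
  step 1: slow=1, fast=2
  step 2: slow=2, fast=4
  step 3: fast 4->5->None, no cycle

Cycle: no


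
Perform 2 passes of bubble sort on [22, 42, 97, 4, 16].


Initial: [22, 42, 97, 4, 16]
Pass 1: [22, 42, 4, 16, 97] (2 swaps)
Pass 2: [22, 4, 16, 42, 97] (2 swaps)

After 2 passes: [22, 4, 16, 42, 97]


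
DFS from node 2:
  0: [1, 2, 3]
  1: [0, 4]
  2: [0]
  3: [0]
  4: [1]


Visit 2, push [0]
Visit 0, push [3, 1]
Visit 1, push [4]
Visit 4, push []
Visit 3, push []

DFS order: [2, 0, 1, 4, 3]


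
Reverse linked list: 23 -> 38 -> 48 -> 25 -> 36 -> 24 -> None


Step 1: curr=23, set curr.next=prev(None) | reversed so far: 23
Step 2: curr=38, set curr.next=prev(23) | reversed so far: 38 -> 23
Step 3: curr=48, set curr.next=prev(38) | reversed so far: 48 -> 38 -> 23
Step 4: curr=25, set curr.next=prev(48) | reversed so far: 25 -> 48 -> 38 -> 23
Step 5: curr=36, set curr.next=prev(25) | reversed so far: 36 -> 25 -> 48 -> 38 -> 23
Step 6: curr=24, set curr.next=prev(36) | reversed so far: 24 -> 36 -> 25 -> 48 -> 38 -> 23

24 -> 36 -> 25 -> 48 -> 38 -> 23 -> None


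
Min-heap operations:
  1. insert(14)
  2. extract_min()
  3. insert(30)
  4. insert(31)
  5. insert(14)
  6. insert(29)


insert(14) -> [14]
extract_min()->14, []
insert(30) -> [30]
insert(31) -> [30, 31]
insert(14) -> [14, 31, 30]
insert(29) -> [14, 29, 30, 31]

Final heap: [14, 29, 30, 31]


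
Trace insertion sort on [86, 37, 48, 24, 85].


Initial: [86, 37, 48, 24, 85]
Insert 37: [37, 86, 48, 24, 85]
Insert 48: [37, 48, 86, 24, 85]
Insert 24: [24, 37, 48, 86, 85]
Insert 85: [24, 37, 48, 85, 86]

Sorted: [24, 37, 48, 85, 86]


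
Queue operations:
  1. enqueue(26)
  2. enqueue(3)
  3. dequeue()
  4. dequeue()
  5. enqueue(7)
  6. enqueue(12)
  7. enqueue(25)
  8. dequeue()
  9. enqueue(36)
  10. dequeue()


enqueue(26) -> [26]
enqueue(3) -> [26, 3]
dequeue()->26, [3]
dequeue()->3, []
enqueue(7) -> [7]
enqueue(12) -> [7, 12]
enqueue(25) -> [7, 12, 25]
dequeue()->7, [12, 25]
enqueue(36) -> [12, 25, 36]
dequeue()->12, [25, 36]

Final queue: [25, 36]


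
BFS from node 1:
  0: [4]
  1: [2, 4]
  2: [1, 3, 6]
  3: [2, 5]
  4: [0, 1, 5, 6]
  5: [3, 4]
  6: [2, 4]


Visit 1, enqueue [2, 4]
Visit 2, enqueue [3, 6]
Visit 4, enqueue [0, 5]
Visit 3, enqueue []
Visit 6, enqueue []
Visit 0, enqueue []
Visit 5, enqueue []

BFS order: [1, 2, 4, 3, 6, 0, 5]


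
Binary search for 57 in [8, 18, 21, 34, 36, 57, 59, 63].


Step 1: lo=0, hi=7, mid=3, val=34
Step 2: lo=4, hi=7, mid=5, val=57

Found at index 5


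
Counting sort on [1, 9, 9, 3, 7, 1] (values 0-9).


Input: [1, 9, 9, 3, 7, 1]
Counts: [0, 2, 0, 1, 0, 0, 0, 1, 0, 2]

Sorted: [1, 1, 3, 7, 9, 9]


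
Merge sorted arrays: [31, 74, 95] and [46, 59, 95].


Take 31 from A
Take 46 from B
Take 59 from B
Take 74 from A
Take 95 from A

Merged: [31, 46, 59, 74, 95, 95]


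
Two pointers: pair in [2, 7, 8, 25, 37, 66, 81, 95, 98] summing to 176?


lo=0(2)+hi=8(98)=100
lo=1(7)+hi=8(98)=105
lo=2(8)+hi=8(98)=106
lo=3(25)+hi=8(98)=123
lo=4(37)+hi=8(98)=135
lo=5(66)+hi=8(98)=164
lo=6(81)+hi=8(98)=179
lo=6(81)+hi=7(95)=176

Yes: 81+95=176


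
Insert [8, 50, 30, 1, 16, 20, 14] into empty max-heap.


Insert 8: [8]
Insert 50: [50, 8]
Insert 30: [50, 8, 30]
Insert 1: [50, 8, 30, 1]
Insert 16: [50, 16, 30, 1, 8]
Insert 20: [50, 16, 30, 1, 8, 20]
Insert 14: [50, 16, 30, 1, 8, 20, 14]

Final heap: [50, 16, 30, 1, 8, 20, 14]


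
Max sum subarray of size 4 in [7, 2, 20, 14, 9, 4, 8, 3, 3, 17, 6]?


[0:4]: 43
[1:5]: 45
[2:6]: 47
[3:7]: 35
[4:8]: 24
[5:9]: 18
[6:10]: 31
[7:11]: 29

Max: 47 at [2:6]


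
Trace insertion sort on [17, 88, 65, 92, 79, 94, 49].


Initial: [17, 88, 65, 92, 79, 94, 49]
Insert 88: [17, 88, 65, 92, 79, 94, 49]
Insert 65: [17, 65, 88, 92, 79, 94, 49]
Insert 92: [17, 65, 88, 92, 79, 94, 49]
Insert 79: [17, 65, 79, 88, 92, 94, 49]
Insert 94: [17, 65, 79, 88, 92, 94, 49]
Insert 49: [17, 49, 65, 79, 88, 92, 94]

Sorted: [17, 49, 65, 79, 88, 92, 94]


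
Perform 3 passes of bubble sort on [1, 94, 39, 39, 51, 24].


Initial: [1, 94, 39, 39, 51, 24]
Pass 1: [1, 39, 39, 51, 24, 94] (4 swaps)
Pass 2: [1, 39, 39, 24, 51, 94] (1 swaps)
Pass 3: [1, 39, 24, 39, 51, 94] (1 swaps)

After 3 passes: [1, 39, 24, 39, 51, 94]


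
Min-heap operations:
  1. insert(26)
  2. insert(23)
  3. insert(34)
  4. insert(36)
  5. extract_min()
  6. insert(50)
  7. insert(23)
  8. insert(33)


insert(26) -> [26]
insert(23) -> [23, 26]
insert(34) -> [23, 26, 34]
insert(36) -> [23, 26, 34, 36]
extract_min()->23, [26, 36, 34]
insert(50) -> [26, 36, 34, 50]
insert(23) -> [23, 26, 34, 50, 36]
insert(33) -> [23, 26, 33, 50, 36, 34]

Final heap: [23, 26, 33, 50, 36, 34]


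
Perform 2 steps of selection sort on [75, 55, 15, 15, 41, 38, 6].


Initial: [75, 55, 15, 15, 41, 38, 6]
Step 1: min=6 at 6
  Swap: [6, 55, 15, 15, 41, 38, 75]
Step 2: min=15 at 2
  Swap: [6, 15, 55, 15, 41, 38, 75]

After 2 steps: [6, 15, 55, 15, 41, 38, 75]


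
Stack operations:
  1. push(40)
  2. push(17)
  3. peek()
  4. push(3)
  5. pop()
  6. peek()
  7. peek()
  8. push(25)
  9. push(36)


push(40) -> [40]
push(17) -> [40, 17]
peek()->17
push(3) -> [40, 17, 3]
pop()->3, [40, 17]
peek()->17
peek()->17
push(25) -> [40, 17, 25]
push(36) -> [40, 17, 25, 36]

Final stack: [40, 17, 25, 36]


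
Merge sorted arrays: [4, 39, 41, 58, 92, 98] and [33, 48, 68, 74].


Take 4 from A
Take 33 from B
Take 39 from A
Take 41 from A
Take 48 from B
Take 58 from A
Take 68 from B
Take 74 from B

Merged: [4, 33, 39, 41, 48, 58, 68, 74, 92, 98]


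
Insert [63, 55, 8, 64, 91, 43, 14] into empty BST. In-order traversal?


Insert 63: root
Insert 55: L from 63
Insert 8: L from 63 -> L from 55
Insert 64: R from 63
Insert 91: R from 63 -> R from 64
Insert 43: L from 63 -> L from 55 -> R from 8
Insert 14: L from 63 -> L from 55 -> R from 8 -> L from 43

In-order: [8, 14, 43, 55, 63, 64, 91]


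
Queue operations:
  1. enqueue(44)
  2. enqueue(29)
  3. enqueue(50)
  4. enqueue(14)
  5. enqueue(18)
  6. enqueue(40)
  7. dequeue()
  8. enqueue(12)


enqueue(44) -> [44]
enqueue(29) -> [44, 29]
enqueue(50) -> [44, 29, 50]
enqueue(14) -> [44, 29, 50, 14]
enqueue(18) -> [44, 29, 50, 14, 18]
enqueue(40) -> [44, 29, 50, 14, 18, 40]
dequeue()->44, [29, 50, 14, 18, 40]
enqueue(12) -> [29, 50, 14, 18, 40, 12]

Final queue: [29, 50, 14, 18, 40, 12]
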